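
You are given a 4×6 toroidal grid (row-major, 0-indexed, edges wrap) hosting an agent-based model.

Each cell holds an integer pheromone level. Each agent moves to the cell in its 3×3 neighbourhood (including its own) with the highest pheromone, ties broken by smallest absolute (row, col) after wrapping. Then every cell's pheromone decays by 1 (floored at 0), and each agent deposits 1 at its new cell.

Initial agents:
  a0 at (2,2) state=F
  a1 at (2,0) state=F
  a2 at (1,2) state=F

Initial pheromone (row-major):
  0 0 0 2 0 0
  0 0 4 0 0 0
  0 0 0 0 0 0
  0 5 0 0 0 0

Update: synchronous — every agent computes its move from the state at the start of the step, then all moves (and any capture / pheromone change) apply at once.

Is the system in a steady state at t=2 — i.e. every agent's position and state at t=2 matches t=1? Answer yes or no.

yes

t=1: a0@(3,1) a1@(3,1) a2@(1,2) | pheromone: 0 0 0 1 0 0 / 0 0 4 0 0 0 / 0 0 0 0 0 0 / 0 6 0 0 0 0
t=2: a0@(3,1) a1@(3,1) a2@(1,2) | pheromone: 0 0 0 0 0 0 / 0 0 4 0 0 0 / 0 0 0 0 0 0 / 0 7 0 0 0 0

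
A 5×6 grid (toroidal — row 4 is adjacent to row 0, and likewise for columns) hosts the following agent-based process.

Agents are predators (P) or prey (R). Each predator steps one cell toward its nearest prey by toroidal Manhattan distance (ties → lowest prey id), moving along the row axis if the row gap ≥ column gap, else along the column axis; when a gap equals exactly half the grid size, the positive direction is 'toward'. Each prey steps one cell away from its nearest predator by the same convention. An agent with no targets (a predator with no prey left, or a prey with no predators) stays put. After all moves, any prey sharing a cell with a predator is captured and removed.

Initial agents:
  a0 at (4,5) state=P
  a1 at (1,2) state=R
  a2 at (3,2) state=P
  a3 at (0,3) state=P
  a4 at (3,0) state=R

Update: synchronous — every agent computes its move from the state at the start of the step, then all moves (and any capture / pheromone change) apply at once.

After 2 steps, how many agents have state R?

2

t=1: a0@(3,5):P a1@(0,2):R a2@(2,2):P a3@(1,3):P a4@(2,0):R
t=2: a0@(2,5):P a1@(4,2):R a2@(1,2):P a3@(0,3):P a4@(1,0):R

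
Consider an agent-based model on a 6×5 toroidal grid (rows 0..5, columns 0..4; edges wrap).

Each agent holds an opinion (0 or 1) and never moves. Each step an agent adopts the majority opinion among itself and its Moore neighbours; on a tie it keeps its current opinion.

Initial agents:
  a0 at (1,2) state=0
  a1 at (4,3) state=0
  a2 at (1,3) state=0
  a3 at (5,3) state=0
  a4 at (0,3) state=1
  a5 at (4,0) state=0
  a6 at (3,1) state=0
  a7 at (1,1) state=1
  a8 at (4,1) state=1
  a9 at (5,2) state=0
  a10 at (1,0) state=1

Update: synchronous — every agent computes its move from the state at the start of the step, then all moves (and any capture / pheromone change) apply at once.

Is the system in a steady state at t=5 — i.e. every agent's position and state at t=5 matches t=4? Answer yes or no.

yes

t=1: a0@(1,2):0 a1@(4,3):0 a2@(1,3):0 a3@(5,3):0 a4@(0,3):0 a5@(4,0):0 a6@(3,1):0 a7@(1,1):1 a8@(4,1):0 a9@(5,2):0 a10@(1,0):1
t=2: (unchanged — steady state)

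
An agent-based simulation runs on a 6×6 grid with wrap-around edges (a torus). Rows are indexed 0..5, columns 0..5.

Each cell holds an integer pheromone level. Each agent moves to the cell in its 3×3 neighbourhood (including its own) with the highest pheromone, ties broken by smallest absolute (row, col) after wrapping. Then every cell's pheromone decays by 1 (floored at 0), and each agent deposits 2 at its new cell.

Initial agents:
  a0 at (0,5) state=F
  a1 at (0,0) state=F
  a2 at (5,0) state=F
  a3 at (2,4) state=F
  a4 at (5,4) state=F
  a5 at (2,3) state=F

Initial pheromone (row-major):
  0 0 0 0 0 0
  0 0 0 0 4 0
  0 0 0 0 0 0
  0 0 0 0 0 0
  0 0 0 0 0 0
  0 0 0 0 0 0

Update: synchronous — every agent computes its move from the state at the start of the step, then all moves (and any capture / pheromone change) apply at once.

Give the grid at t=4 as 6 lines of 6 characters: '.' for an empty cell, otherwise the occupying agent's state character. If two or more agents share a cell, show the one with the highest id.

t=1: a0@(1,4) a1@(0,0) a2@(0,0) a3@(1,4) a4@(0,3) a5@(1,4) | pheromone: 4 0 0 2 0 0 / 0 0 0 0 9 0 / 0 0 0 0 0 0 / 0 0 0 0 0 0 / 0 0 0 0 0 0 / 0 0 0 0 0 0
t=2: a0@(1,4) a1@(0,0) a2@(0,0) a3@(1,4) a4@(1,4) a5@(1,4) | pheromone: 7 0 0 1 0 0 / 0 0 0 0 16 0 / 0 0 0 0 0 0 / 0 0 0 0 0 0 / 0 0 0 0 0 0 / 0 0 0 0 0 0
t=3: a0@(1,4) a1@(0,0) a2@(0,0) a3@(1,4) a4@(1,4) a5@(1,4) | pheromone: 10 0 0 0 0 0 / 0 0 0 0 23 0 / 0 0 0 0 0 0 / 0 0 0 0 0 0 / 0 0 0 0 0 0 / 0 0 0 0 0 0
t=4: a0@(1,4) a1@(0,0) a2@(0,0) a3@(1,4) a4@(1,4) a5@(1,4) | pheromone: 13 0 0 0 0 0 / 0 0 0 0 30 0 / 0 0 0 0 0 0 / 0 0 0 0 0 0 / 0 0 0 0 0 0 / 0 0 0 0 0 0

F.....
....F.
......
......
......
......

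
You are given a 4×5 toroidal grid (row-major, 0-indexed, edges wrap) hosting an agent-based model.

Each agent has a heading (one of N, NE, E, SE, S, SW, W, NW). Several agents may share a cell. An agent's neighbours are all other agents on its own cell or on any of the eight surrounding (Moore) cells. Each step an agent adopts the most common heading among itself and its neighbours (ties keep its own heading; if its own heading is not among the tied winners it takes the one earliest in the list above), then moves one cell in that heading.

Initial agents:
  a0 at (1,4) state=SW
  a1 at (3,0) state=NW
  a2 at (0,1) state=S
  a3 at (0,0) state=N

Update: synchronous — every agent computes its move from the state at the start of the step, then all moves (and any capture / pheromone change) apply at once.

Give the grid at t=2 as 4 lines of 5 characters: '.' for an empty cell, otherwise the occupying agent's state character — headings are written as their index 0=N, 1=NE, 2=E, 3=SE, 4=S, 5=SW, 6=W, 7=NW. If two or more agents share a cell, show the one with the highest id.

.....
...7.
04...
..5..

t=1: a0@(2,3):SW a1@(2,4):NW a2@(1,1):S a3@(3,0):N
t=2: a0@(3,2):SW a1@(1,3):NW a2@(2,1):S a3@(2,0):N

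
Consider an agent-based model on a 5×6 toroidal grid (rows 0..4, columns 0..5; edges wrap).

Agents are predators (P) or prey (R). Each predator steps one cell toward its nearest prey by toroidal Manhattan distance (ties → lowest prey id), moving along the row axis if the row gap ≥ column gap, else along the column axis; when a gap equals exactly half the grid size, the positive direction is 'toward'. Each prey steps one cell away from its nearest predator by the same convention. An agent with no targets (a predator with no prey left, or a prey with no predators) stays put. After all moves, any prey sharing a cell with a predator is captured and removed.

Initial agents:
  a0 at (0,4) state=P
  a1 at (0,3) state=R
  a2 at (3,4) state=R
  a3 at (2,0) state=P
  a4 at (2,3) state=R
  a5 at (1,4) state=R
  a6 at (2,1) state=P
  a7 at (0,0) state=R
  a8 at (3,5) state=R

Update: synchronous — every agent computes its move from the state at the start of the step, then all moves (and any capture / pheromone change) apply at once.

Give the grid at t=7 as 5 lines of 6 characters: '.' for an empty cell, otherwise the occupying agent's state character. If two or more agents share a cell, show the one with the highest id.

..RPP.
......
......
R....R
......

t=1: a0@(0,3):P a1@(0,2):R a2@(2,4):R a3@(1,0):P a4@(2,4):R a5@(2,4):R a6@(2,2):P a7@(0,1):R a8@(4,5):R
t=2: a0@(0,2):P a1@(0,1):R a2@(2,5):R a3@(0,0):P a4@(2,5):R a5@(2,5):R a6@(1,2):P a8@(4,0):R
t=3: a0@(0,1):P a1@(0,0):R a2@(3,5):R a3@(0,1):P a4@(3,5):R a5@(3,5):R a6@(0,2):P a8@(3,0):R
t=4: a0@(0,0):P a1@(0,5):R a2@(2,5):R a3@(0,0):P a4@(2,5):R a5@(2,5):R a6@(0,1):P a8@(2,0):R
t=5: a0@(0,5):P a1@(0,4):R a2@(3,5):R a3@(0,5):P a4@(3,5):R a5@(3,5):R a6@(0,0):P a8@(3,0):R
t=6: a0@(0,4):P a1@(0,3):R a2@(2,5):R a3@(0,4):P a4@(2,5):R a5@(2,5):R a6@(0,5):P a8@(2,0):R
t=7: a0@(0,3):P a1@(0,2):R a2@(3,5):R a3@(0,3):P a4@(3,5):R a5@(3,5):R a6@(0,4):P a8@(3,0):R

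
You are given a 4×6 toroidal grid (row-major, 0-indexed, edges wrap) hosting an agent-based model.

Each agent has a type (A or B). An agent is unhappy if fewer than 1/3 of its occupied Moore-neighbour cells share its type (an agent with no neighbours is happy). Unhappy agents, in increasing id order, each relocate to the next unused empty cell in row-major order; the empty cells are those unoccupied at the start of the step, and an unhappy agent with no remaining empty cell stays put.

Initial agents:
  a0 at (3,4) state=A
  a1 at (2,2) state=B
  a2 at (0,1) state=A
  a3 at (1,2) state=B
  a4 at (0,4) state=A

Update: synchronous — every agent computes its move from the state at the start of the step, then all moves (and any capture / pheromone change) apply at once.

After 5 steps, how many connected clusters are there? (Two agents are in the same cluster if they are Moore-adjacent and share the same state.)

t=1: a0@(3,4):A a1@(2,2):B a2@(0,0):A a3@(1,2):B a4@(0,4):A
t=2: (unchanged — steady state)

3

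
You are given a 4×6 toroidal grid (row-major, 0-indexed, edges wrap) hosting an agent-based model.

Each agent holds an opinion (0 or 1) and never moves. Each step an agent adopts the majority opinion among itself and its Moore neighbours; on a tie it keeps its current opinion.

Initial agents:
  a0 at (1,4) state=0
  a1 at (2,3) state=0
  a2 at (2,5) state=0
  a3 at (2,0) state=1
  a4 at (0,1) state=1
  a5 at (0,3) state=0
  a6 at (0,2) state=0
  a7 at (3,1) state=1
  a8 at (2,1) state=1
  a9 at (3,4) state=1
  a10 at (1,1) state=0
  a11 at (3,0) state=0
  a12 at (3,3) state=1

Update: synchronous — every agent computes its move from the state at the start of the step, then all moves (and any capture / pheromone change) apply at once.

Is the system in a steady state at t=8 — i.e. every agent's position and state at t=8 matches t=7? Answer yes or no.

yes

t=1: a0@(1,4):0 a1@(2,3):0 a2@(2,5):0 a3@(2,0):1 a4@(0,1):0 a5@(0,3):0 a6@(0,2):0 a7@(3,1):1 a8@(2,1):1 a9@(3,4):0 a10@(1,1):1 a11@(3,0):1 a12@(3,3):0
t=2: a0@(1,4):0 a1@(2,3):0 a2@(2,5):0 a3@(2,0):1 a4@(0,1):1 a5@(0,3):0 a6@(0,2):0 a7@(3,1):1 a8@(2,1):1 a9@(3,4):0 a10@(1,1):1 a11@(3,0):1 a12@(3,3):0
t=3: (unchanged — steady state)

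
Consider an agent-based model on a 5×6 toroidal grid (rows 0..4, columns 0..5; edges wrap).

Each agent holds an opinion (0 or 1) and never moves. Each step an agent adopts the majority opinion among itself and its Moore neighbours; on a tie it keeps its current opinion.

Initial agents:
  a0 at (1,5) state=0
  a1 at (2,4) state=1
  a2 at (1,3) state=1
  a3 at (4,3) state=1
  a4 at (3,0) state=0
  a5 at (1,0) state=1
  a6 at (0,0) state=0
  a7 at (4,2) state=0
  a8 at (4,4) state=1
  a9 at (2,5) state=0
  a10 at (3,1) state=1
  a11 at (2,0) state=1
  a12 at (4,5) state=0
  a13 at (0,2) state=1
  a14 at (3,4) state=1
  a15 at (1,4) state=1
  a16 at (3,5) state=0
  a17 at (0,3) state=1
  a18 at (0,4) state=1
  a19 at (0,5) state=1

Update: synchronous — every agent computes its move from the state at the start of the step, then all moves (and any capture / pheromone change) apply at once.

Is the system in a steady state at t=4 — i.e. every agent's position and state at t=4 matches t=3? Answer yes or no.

no

t=1: a0@(1,5):1 a1@(2,4):1 a2@(1,3):1 a3@(4,3):1 a4@(3,0):0 a5@(1,0):1 a6@(0,0):0 a7@(4,2):1 a8@(4,4):1 a9@(2,5):1 a10@(3,1):1 a11@(2,0):0 a12@(4,5):0 a13@(0,2):1 a14@(3,4):1 a15@(1,4):1 a16@(3,5):0 a17@(0,3):1 a18@(0,4):1 a19@(0,5):1
t=2: a0@(1,5):1 a1@(2,4):1 a2@(1,3):1 a3@(4,3):1 a4@(3,0):0 a5@(1,0):1 a6@(0,0):1 a7@(4,2):1 a8@(4,4):1 a9@(2,5):1 a10@(3,1):1 a11@(2,0):1 a12@(4,5):0 a13@(0,2):1 a14@(3,4):1 a15@(1,4):1 a16@(3,5):0 a17@(0,3):1 a18@(0,4):1 a19@(0,5):1
t=3: a0@(1,5):1 a1@(2,4):1 a2@(1,3):1 a3@(4,3):1 a4@(3,0):0 a5@(1,0):1 a6@(0,0):1 a7@(4,2):1 a8@(4,4):1 a9@(2,5):1 a10@(3,1):1 a11@(2,0):1 a12@(4,5):1 a13@(0,2):1 a14@(3,4):1 a15@(1,4):1 a16@(3,5):1 a17@(0,3):1 a18@(0,4):1 a19@(0,5):1
t=4: a0@(1,5):1 a1@(2,4):1 a2@(1,3):1 a3@(4,3):1 a4@(3,0):1 a5@(1,0):1 a6@(0,0):1 a7@(4,2):1 a8@(4,4):1 a9@(2,5):1 a10@(3,1):1 a11@(2,0):1 a12@(4,5):1 a13@(0,2):1 a14@(3,4):1 a15@(1,4):1 a16@(3,5):1 a17@(0,3):1 a18@(0,4):1 a19@(0,5):1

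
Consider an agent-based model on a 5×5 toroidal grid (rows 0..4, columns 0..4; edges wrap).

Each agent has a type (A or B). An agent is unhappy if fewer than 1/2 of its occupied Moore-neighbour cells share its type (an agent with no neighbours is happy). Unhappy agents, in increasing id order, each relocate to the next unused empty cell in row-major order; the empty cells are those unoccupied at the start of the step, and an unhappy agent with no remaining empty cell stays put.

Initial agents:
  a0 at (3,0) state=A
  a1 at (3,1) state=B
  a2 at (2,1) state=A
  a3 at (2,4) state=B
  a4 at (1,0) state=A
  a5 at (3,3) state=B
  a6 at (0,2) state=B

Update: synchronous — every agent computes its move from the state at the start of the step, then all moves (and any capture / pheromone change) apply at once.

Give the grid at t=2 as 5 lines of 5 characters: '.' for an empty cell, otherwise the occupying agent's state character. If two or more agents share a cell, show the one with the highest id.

t=1: a0@(0,0):A a1@(0,1):B a2@(2,1):A a3@(0,3):B a4@(1,0):A a5@(3,3):B a6@(0,2):B
t=2: a0@(0,0):A a1@(0,4):B a2@(2,1):A a3@(0,3):B a4@(1,0):A a5@(3,3):B a6@(0,2):B

A.BBB
A....
.A...
...B.
.....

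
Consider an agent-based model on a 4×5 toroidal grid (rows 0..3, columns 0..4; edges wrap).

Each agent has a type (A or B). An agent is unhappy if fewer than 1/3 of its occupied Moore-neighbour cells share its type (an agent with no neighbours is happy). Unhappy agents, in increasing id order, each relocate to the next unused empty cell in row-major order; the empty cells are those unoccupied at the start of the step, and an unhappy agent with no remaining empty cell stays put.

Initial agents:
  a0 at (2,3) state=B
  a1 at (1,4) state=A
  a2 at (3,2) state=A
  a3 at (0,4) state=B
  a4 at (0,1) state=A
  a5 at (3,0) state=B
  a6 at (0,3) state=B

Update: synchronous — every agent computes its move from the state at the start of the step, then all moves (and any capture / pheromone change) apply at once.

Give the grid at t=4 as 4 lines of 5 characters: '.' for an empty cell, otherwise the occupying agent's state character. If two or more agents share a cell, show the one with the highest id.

BAABB
.....
.....
B.A..

t=1: a0@(0,0):B a1@(0,2):A a2@(3,2):A a3@(0,4):B a4@(0,1):A a5@(3,0):B a6@(0,3):B
t=2: (unchanged — steady state)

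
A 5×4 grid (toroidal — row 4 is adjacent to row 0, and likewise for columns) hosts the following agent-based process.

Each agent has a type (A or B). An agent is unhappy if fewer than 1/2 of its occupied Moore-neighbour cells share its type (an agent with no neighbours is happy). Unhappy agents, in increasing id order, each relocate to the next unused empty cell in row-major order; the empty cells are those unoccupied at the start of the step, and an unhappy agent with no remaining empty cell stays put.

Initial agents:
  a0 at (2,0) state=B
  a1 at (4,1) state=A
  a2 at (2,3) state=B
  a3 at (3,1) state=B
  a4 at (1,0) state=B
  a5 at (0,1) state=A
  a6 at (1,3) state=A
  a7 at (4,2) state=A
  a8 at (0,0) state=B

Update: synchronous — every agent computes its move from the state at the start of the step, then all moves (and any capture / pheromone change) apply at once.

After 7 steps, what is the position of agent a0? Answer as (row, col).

(2, 0)

t=1: a0@(2,0):B a1@(4,1):A a2@(2,3):B a3@(0,2):B a4@(1,0):B a5@(0,1):A a6@(0,3):A a7@(4,2):A a8@(1,1):B
t=2: a0@(2,0):B a1@(4,1):A a2@(2,3):B a3@(0,0):B a4@(1,0):B a5@(1,2):A a6@(1,3):A a7@(4,2):A a8@(1,1):B
t=3: a0@(2,0):B a1@(4,1):A a2@(2,3):B a3@(0,0):B a4@(1,0):B a5@(0,1):A a6@(0,2):A a7@(4,2):A a8@(1,1):B
t=4: (unchanged — steady state)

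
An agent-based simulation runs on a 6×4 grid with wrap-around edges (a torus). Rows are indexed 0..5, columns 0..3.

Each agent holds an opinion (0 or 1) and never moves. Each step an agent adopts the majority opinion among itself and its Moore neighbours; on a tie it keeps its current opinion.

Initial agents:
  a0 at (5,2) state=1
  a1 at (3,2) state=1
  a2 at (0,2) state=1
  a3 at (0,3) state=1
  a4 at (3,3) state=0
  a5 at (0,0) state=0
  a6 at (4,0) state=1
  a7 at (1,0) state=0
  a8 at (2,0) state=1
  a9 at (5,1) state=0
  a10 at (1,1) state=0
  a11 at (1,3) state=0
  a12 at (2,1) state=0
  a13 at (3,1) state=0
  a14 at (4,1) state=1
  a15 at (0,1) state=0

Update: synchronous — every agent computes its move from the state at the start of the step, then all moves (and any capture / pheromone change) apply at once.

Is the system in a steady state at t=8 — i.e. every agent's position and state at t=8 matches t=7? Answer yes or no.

t=1: a0@(5,2):1 a1@(3,2):0 a2@(0,2):0 a3@(0,3):1 a4@(3,3):1 a5@(0,0):0 a6@(4,0):0 a7@(1,0):0 a8@(2,0):0 a9@(5,1):1 a10@(1,1):0 a11@(1,3):0 a12@(2,1):0 a13@(3,1):1 a14@(4,1):1 a15@(0,1):0
t=2: a0@(5,2):1 a1@(3,2):1 a2@(0,2):0 a3@(0,3):0 a4@(3,3):0 a5@(0,0):0 a6@(4,0):1 a7@(1,0):0 a8@(2,0):0 a9@(5,1):0 a10@(1,1):0 a11@(1,3):0 a12@(2,1):0 a13@(3,1):0 a14@(4,1):1 a15@(0,1):0
t=3: a0@(5,2):0 a1@(3,2):0 a2@(0,2):0 a3@(0,3):0 a4@(3,3):0 a5@(0,0):0 a6@(4,0):0 a7@(1,0):0 a8@(2,0):0 a9@(5,1):0 a10@(1,1):0 a11@(1,3):0 a12@(2,1):0 a13@(3,1):0 a14@(4,1):1 a15@(0,1):0
t=4: a0@(5,2):0 a1@(3,2):0 a2@(0,2):0 a3@(0,3):0 a4@(3,3):0 a5@(0,0):0 a6@(4,0):0 a7@(1,0):0 a8@(2,0):0 a9@(5,1):0 a10@(1,1):0 a11@(1,3):0 a12@(2,1):0 a13@(3,1):0 a14@(4,1):0 a15@(0,1):0
t=5: (unchanged — steady state)

yes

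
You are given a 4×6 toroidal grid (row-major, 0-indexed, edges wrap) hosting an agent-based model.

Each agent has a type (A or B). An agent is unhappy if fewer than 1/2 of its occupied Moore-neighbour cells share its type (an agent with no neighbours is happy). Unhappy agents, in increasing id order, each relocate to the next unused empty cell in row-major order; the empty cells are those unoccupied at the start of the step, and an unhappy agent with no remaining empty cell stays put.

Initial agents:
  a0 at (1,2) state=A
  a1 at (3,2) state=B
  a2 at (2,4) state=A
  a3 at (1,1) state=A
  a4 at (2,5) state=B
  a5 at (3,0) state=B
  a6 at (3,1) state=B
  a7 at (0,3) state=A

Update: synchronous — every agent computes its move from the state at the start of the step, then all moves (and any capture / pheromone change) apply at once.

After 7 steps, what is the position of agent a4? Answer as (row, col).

t=1: a0@(1,2):A a1@(3,2):B a2@(0,0):A a3@(1,1):A a4@(2,5):B a5@(3,0):B a6@(3,1):B a7@(0,3):A
t=2: a0@(1,2):A a1@(3,2):B a2@(0,1):A a3@(1,1):A a4@(2,5):B a5@(3,0):B a6@(3,1):B a7@(0,3):A
t=3: a0@(1,2):A a1@(0,0):B a2@(0,2):A a3@(1,1):A a4@(2,5):B a5@(3,0):B a6@(3,1):B a7@(0,3):A
t=4: (unchanged — steady state)

(2, 5)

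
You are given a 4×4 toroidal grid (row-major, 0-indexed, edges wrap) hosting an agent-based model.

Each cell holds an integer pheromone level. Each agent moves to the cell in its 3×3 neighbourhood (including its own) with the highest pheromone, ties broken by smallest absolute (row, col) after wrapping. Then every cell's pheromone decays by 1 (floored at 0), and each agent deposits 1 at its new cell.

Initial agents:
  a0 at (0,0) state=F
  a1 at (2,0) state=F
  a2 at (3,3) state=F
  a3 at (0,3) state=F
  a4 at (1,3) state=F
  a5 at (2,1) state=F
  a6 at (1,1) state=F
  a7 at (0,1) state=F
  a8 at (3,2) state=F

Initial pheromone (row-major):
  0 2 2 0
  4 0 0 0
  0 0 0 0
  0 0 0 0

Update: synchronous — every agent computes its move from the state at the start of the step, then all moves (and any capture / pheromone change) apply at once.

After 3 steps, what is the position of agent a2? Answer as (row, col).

t=1: a0@(1,0) a1@(1,0) a2@(0,2) a3@(1,0) a4@(1,0) a5@(1,0) a6@(1,0) a7@(1,0) a8@(0,1) | pheromone: 0 2 2 0 / 10 0 0 0 / 0 0 0 0 / 0 0 0 0
t=2: a0@(1,0) a1@(1,0) a2@(0,1) a3@(1,0) a4@(1,0) a5@(1,0) a6@(1,0) a7@(1,0) a8@(1,0) | pheromone: 0 2 1 0 / 17 0 0 0 / 0 0 0 0 / 0 0 0 0
t=3: a0@(1,0) a1@(1,0) a2@(1,0) a3@(1,0) a4@(1,0) a5@(1,0) a6@(1,0) a7@(1,0) a8@(1,0) | pheromone: 0 1 0 0 / 25 0 0 0 / 0 0 0 0 / 0 0 0 0

(1, 0)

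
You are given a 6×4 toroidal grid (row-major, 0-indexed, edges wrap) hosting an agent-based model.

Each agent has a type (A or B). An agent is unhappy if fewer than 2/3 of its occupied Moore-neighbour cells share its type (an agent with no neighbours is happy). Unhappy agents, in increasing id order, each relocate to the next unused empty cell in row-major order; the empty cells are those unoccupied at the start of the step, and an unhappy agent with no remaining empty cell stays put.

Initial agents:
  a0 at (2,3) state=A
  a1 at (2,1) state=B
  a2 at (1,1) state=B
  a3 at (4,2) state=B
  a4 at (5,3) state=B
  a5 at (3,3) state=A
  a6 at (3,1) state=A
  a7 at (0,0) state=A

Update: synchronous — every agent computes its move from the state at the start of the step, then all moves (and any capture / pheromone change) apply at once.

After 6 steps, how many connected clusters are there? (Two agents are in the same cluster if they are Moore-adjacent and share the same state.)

t=1: a0@(2,3):A a1@(0,1):B a2@(0,2):B a3@(0,3):B a4@(1,0):B a5@(1,2):A a6@(1,3):A a7@(2,0):A
t=2: a0@(2,3):A a1@(0,1):B a2@(0,0):B a3@(1,1):B a4@(2,1):B a5@(2,2):A a6@(3,0):A a7@(2,0):A
t=3: a0@(2,3):A a1@(0,1):B a2@(0,0):B a3@(0,2):B a4@(0,3):B a5@(1,0):A a6@(3,0):A a7@(1,2):A
t=4: a0@(2,3):A a1@(1,1):B a2@(0,0):B a3@(0,2):B a4@(1,3):B a5@(2,0):A a6@(3,0):A a7@(2,1):A
t=5: a0@(2,3):A a1@(0,1):B a2@(0,0):B a3@(0,2):B a4@(0,3):B a5@(1,0):A a6@(3,0):A a7@(2,1):A
t=6: a0@(2,3):A a1@(0,1):B a2@(0,0):B a3@(0,2):B a4@(0,3):B a5@(1,1):A a6@(3,0):A a7@(2,1):A

2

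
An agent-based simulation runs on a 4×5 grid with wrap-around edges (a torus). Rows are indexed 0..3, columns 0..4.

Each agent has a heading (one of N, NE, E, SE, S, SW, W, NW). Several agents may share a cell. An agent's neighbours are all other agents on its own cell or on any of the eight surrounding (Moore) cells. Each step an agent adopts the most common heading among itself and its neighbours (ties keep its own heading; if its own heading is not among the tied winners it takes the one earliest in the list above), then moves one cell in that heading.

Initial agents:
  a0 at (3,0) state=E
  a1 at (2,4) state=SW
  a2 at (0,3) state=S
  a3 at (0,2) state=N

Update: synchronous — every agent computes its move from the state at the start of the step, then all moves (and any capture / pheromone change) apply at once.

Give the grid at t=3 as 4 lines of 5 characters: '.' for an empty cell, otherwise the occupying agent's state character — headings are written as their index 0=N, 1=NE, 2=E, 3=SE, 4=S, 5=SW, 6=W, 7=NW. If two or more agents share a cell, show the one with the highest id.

t=1: a0@(3,1):E a1@(3,3):SW a2@(1,3):S a3@(3,2):N
t=2: a0@(3,2):E a1@(0,2):SW a2@(2,3):S a3@(2,2):N
t=3: a0@(3,3):E a1@(1,1):SW a2@(3,3):S a3@(1,2):N

.....
.50..
.....
...4.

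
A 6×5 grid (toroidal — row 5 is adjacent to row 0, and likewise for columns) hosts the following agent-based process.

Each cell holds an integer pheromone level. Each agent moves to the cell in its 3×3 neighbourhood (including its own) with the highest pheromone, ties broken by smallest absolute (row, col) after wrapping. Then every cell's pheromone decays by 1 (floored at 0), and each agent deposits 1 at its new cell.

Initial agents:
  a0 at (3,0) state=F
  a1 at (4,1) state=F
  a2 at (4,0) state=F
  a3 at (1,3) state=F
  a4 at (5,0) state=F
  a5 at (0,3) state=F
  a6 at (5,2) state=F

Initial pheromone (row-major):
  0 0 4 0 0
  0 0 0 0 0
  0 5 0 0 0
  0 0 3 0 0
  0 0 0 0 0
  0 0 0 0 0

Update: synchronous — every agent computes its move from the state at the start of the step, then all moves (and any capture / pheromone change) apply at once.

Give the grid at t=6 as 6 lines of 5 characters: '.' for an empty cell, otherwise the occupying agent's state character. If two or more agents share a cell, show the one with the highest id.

t=1: a0@(2,1) a1@(3,2) a2@(3,0) a3@(0,2) a4@(0,0) a5@(0,2) a6@(0,2) | pheromone: 1 0 6 0 0 / 0 0 0 0 0 / 0 5 0 0 0 / 1 0 3 0 0 / 0 0 0 0 0 / 0 0 0 0 0
t=2: a0@(2,1) a1@(2,1) a2@(2,1) a3@(0,2) a4@(0,0) a5@(0,2) a6@(0,2) | pheromone: 1 0 8 0 0 / 0 0 0 0 0 / 0 7 0 0 0 / 0 0 2 0 0 / 0 0 0 0 0 / 0 0 0 0 0
t=3: a0@(2,1) a1@(2,1) a2@(2,1) a3@(0,2) a4@(0,0) a5@(0,2) a6@(0,2) | pheromone: 1 0 10 0 0 / 0 0 0 0 0 / 0 9 0 0 0 / 0 0 1 0 0 / 0 0 0 0 0 / 0 0 0 0 0
t=4: a0@(2,1) a1@(2,1) a2@(2,1) a3@(0,2) a4@(0,0) a5@(0,2) a6@(0,2) | pheromone: 1 0 12 0 0 / 0 0 0 0 0 / 0 11 0 0 0 / 0 0 0 0 0 / 0 0 0 0 0 / 0 0 0 0 0
t=5: a0@(2,1) a1@(2,1) a2@(2,1) a3@(0,2) a4@(0,0) a5@(0,2) a6@(0,2) | pheromone: 1 0 14 0 0 / 0 0 0 0 0 / 0 13 0 0 0 / 0 0 0 0 0 / 0 0 0 0 0 / 0 0 0 0 0
t=6: a0@(2,1) a1@(2,1) a2@(2,1) a3@(0,2) a4@(0,0) a5@(0,2) a6@(0,2) | pheromone: 1 0 16 0 0 / 0 0 0 0 0 / 0 15 0 0 0 / 0 0 0 0 0 / 0 0 0 0 0 / 0 0 0 0 0

F.F..
.....
.F...
.....
.....
.....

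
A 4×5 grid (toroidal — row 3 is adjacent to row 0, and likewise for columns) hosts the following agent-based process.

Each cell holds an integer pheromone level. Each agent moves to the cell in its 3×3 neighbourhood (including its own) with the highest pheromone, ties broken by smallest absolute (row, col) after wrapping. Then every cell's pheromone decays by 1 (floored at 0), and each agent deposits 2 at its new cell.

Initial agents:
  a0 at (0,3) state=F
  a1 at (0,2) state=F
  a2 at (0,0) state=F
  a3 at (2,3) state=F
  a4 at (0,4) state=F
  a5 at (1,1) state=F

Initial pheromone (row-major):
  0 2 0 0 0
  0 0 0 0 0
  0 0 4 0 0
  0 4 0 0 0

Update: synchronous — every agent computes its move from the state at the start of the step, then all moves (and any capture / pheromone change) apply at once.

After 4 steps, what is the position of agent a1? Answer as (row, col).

(2, 2)

t=1: a0@(0,2) a1@(3,1) a2@(3,1) a3@(2,2) a4@(0,0) a5@(2,2) | pheromone: 2 1 2 0 0 / 0 0 0 0 0 / 0 0 7 0 0 / 0 7 0 0 0
t=2: a0@(3,1) a1@(2,2) a2@(2,2) a3@(2,2) a4@(3,1) a5@(2,2) | pheromone: 1 0 1 0 0 / 0 0 0 0 0 / 0 0 14 0 0 / 0 10 0 0 0
t=3: a0@(2,2) a1@(2,2) a2@(2,2) a3@(2,2) a4@(2,2) a5@(2,2) | pheromone: 0 0 0 0 0 / 0 0 0 0 0 / 0 0 25 0 0 / 0 9 0 0 0
t=4: a0@(2,2) a1@(2,2) a2@(2,2) a3@(2,2) a4@(2,2) a5@(2,2) | pheromone: 0 0 0 0 0 / 0 0 0 0 0 / 0 0 36 0 0 / 0 8 0 0 0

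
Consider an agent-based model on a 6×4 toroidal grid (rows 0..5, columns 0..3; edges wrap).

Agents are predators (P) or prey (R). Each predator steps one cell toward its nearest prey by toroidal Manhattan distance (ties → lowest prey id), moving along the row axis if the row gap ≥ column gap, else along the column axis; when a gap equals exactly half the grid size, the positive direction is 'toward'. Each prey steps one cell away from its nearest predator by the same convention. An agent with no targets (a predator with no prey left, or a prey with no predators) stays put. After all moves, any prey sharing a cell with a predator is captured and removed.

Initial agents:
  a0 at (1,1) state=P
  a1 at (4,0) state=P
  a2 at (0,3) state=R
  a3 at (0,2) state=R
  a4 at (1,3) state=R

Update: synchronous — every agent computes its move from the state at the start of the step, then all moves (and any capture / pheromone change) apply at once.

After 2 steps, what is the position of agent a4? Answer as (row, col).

(2, 2)

t=1: a0@(0,1):P a1@(5,0):P a2@(0,2):R a3@(5,2):R a4@(1,2):R
t=2: a0@(0,2):P a1@(5,1):P a2@(0,3):R a3@(4,2):R a4@(2,2):R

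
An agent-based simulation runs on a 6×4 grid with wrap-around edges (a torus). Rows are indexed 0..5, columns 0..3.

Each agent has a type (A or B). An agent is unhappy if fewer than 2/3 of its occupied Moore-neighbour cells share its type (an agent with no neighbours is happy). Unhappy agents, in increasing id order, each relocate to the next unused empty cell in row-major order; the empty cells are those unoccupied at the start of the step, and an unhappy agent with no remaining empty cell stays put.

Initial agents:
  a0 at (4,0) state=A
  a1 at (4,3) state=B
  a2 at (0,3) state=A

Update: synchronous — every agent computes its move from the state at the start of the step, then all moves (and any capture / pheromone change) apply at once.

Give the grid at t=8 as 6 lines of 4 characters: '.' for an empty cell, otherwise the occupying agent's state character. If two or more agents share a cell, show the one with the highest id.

..AB
A...
....
....
....
....

t=1: a0@(0,0):A a1@(0,1):B a2@(0,3):A
t=2: a0@(0,2):A a1@(1,0):B a2@(0,3):A
t=3: a0@(0,2):A a1@(0,0):B a2@(0,1):A
t=4: a0@(0,2):A a1@(0,3):B a2@(1,0):A
t=5: a0@(0,0):A a1@(0,1):B a2@(1,1):A
t=6: a0@(0,2):A a1@(0,3):B a2@(1,0):A
t=7: a0@(0,0):A a1@(0,1):B a2@(1,1):A
t=8: a0@(0,2):A a1@(0,3):B a2@(1,0):A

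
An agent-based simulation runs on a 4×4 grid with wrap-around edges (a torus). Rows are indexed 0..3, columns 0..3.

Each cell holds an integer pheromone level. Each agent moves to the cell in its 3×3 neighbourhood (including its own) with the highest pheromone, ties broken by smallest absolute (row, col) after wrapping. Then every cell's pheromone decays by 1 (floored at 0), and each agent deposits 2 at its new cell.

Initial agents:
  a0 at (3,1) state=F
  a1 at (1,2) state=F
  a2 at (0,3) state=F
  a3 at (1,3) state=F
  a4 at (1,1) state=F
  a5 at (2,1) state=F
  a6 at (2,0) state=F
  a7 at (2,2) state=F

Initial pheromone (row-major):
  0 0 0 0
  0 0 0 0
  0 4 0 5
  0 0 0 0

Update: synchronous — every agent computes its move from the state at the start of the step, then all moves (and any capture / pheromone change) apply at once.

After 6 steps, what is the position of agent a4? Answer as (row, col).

t=1: a0@(2,1) a1@(2,3) a2@(0,0) a3@(2,3) a4@(2,1) a5@(2,1) a6@(2,3) a7@(2,3) | pheromone: 2 0 0 0 / 0 0 0 0 / 0 9 0 12 / 0 0 0 0
t=2: a0@(2,1) a1@(2,3) a2@(0,0) a3@(2,3) a4@(2,1) a5@(2,1) a6@(2,3) a7@(2,3) | pheromone: 3 0 0 0 / 0 0 0 0 / 0 14 0 19 / 0 0 0 0
t=3: a0@(2,1) a1@(2,3) a2@(0,0) a3@(2,3) a4@(2,1) a5@(2,1) a6@(2,3) a7@(2,3) | pheromone: 4 0 0 0 / 0 0 0 0 / 0 19 0 26 / 0 0 0 0
t=4: a0@(2,1) a1@(2,3) a2@(0,0) a3@(2,3) a4@(2,1) a5@(2,1) a6@(2,3) a7@(2,3) | pheromone: 5 0 0 0 / 0 0 0 0 / 0 24 0 33 / 0 0 0 0
t=5: a0@(2,1) a1@(2,3) a2@(0,0) a3@(2,3) a4@(2,1) a5@(2,1) a6@(2,3) a7@(2,3) | pheromone: 6 0 0 0 / 0 0 0 0 / 0 29 0 40 / 0 0 0 0
t=6: a0@(2,1) a1@(2,3) a2@(0,0) a3@(2,3) a4@(2,1) a5@(2,1) a6@(2,3) a7@(2,3) | pheromone: 7 0 0 0 / 0 0 0 0 / 0 34 0 47 / 0 0 0 0

(2, 1)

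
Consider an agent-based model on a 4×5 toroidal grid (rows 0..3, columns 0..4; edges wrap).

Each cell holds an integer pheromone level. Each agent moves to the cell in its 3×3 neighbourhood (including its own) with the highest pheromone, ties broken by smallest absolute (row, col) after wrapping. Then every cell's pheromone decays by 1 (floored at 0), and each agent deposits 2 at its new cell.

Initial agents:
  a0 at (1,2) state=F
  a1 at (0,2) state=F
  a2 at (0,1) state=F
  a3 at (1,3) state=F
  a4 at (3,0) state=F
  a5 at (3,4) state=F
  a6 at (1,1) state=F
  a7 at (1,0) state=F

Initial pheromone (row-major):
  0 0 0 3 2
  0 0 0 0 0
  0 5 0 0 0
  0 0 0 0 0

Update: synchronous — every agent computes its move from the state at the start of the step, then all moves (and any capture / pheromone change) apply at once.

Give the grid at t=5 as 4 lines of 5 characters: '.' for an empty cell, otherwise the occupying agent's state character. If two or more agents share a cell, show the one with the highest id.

t=1: a0@(2,1) a1@(0,3) a2@(0,0) a3@(0,3) a4@(2,1) a5@(0,3) a6@(2,1) a7@(2,1) | pheromone: 2 0 0 8 1 / 0 0 0 0 0 / 0 12 0 0 0 / 0 0 0 0 0
t=2: a0@(2,1) a1@(0,3) a2@(0,0) a3@(0,3) a4@(2,1) a5@(0,3) a6@(2,1) a7@(2,1) | pheromone: 3 0 0 13 0 / 0 0 0 0 0 / 0 19 0 0 0 / 0 0 0 0 0
t=3: a0@(2,1) a1@(0,3) a2@(0,0) a3@(0,3) a4@(2,1) a5@(0,3) a6@(2,1) a7@(2,1) | pheromone: 4 0 0 18 0 / 0 0 0 0 0 / 0 26 0 0 0 / 0 0 0 0 0
t=4: a0@(2,1) a1@(0,3) a2@(0,0) a3@(0,3) a4@(2,1) a5@(0,3) a6@(2,1) a7@(2,1) | pheromone: 5 0 0 23 0 / 0 0 0 0 0 / 0 33 0 0 0 / 0 0 0 0 0
t=5: a0@(2,1) a1@(0,3) a2@(0,0) a3@(0,3) a4@(2,1) a5@(0,3) a6@(2,1) a7@(2,1) | pheromone: 6 0 0 28 0 / 0 0 0 0 0 / 0 40 0 0 0 / 0 0 0 0 0

F..F.
.....
.F...
.....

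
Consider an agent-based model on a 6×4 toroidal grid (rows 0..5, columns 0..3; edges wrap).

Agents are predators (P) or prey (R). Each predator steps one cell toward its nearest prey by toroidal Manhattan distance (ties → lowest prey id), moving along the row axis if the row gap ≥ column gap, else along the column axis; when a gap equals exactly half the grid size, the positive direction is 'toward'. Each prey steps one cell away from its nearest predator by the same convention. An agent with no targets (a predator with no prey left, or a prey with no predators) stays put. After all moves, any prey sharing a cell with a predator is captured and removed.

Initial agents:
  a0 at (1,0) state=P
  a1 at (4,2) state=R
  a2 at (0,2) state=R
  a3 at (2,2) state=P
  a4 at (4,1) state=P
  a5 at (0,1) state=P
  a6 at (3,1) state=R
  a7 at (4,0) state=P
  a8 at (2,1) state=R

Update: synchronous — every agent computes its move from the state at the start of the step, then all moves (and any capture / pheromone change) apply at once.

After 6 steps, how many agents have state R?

t=1: a0@(2,0):P a1@(4,3):R a2@(0,3):R a3@(2,1):P a4@(4,2):P a5@(0,2):P a7@(4,1):P
t=2: a0@(3,0):P a1@(4,0):R a2@(0,0):R a3@(3,1):P a4@(4,3):P a5@(0,3):P a7@(4,2):P
t=3: a0@(4,0):P a1@(5,0):R a2@(0,1):R a3@(4,1):P a4@(4,0):P a5@(0,0):P a7@(4,3):P
t=4: a0@(5,0):P a1@(0,0):R a2@(0,2):R a3@(5,1):P a4@(5,0):P a5@(5,0):P a7@(5,3):P
t=5: a0@(0,0):P a1@(1,0):R a2@(1,2):R a3@(0,1):P a4@(0,0):P a5@(0,0):P a7@(0,3):P
t=6: a0@(1,0):P a1@(2,0):R a2@(2,2):R a3@(1,1):P a4@(1,0):P a5@(1,0):P a7@(1,3):P

2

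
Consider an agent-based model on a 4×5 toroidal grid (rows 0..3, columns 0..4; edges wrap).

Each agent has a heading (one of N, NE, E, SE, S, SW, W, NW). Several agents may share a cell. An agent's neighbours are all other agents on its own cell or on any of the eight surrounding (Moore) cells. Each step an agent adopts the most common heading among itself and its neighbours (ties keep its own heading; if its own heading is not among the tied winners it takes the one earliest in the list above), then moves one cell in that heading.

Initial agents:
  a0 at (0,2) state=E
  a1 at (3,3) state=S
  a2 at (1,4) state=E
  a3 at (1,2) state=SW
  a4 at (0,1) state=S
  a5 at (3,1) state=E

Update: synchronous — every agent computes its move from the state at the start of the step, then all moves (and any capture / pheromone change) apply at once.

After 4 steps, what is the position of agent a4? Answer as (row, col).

(0, 0)

t=1: a0@(0,3):E a1@(0,3):S a2@(1,0):E a3@(2,1):SW a4@(0,2):E a5@(3,2):E
t=2: a0@(0,4):E a1@(0,4):E a2@(1,1):E a3@(2,2):E a4@(0,3):E a5@(3,3):E
t=3: a0@(0,0):E a1@(0,0):E a2@(1,2):E a3@(2,3):E a4@(0,4):E a5@(3,4):E
t=4: a0@(0,1):E a1@(0,1):E a2@(1,3):E a3@(2,4):E a4@(0,0):E a5@(3,0):E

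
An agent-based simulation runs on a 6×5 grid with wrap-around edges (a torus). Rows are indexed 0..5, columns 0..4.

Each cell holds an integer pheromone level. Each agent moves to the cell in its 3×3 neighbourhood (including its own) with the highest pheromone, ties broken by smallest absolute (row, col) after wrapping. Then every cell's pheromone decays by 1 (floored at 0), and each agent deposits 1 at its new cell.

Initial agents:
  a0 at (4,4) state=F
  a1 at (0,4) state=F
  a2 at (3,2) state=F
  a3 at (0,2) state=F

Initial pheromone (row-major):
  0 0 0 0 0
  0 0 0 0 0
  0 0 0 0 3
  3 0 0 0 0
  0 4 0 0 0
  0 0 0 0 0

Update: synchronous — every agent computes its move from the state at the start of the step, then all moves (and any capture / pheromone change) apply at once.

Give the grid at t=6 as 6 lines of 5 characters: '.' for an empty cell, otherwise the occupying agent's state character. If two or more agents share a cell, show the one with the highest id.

F....
.....
.....
.....
.F...
.....

t=1: a0@(3,0) a1@(0,0) a2@(4,1) a3@(0,1) | pheromone: 1 1 0 0 0 / 0 0 0 0 0 / 0 0 0 0 2 / 3 0 0 0 0 / 0 4 0 0 0 / 0 0 0 0 0
t=2: a0@(4,1) a1@(0,0) a2@(4,1) a3@(0,0) | pheromone: 2 0 0 0 0 / 0 0 0 0 0 / 0 0 0 0 1 / 2 0 0 0 0 / 0 5 0 0 0 / 0 0 0 0 0
t=3: a0@(4,1) a1@(0,0) a2@(4,1) a3@(0,0) | pheromone: 3 0 0 0 0 / 0 0 0 0 0 / 0 0 0 0 0 / 1 0 0 0 0 / 0 6 0 0 0 / 0 0 0 0 0
t=4: a0@(4,1) a1@(0,0) a2@(4,1) a3@(0,0) | pheromone: 4 0 0 0 0 / 0 0 0 0 0 / 0 0 0 0 0 / 0 0 0 0 0 / 0 7 0 0 0 / 0 0 0 0 0
t=5: a0@(4,1) a1@(0,0) a2@(4,1) a3@(0,0) | pheromone: 5 0 0 0 0 / 0 0 0 0 0 / 0 0 0 0 0 / 0 0 0 0 0 / 0 8 0 0 0 / 0 0 0 0 0
t=6: a0@(4,1) a1@(0,0) a2@(4,1) a3@(0,0) | pheromone: 6 0 0 0 0 / 0 0 0 0 0 / 0 0 0 0 0 / 0 0 0 0 0 / 0 9 0 0 0 / 0 0 0 0 0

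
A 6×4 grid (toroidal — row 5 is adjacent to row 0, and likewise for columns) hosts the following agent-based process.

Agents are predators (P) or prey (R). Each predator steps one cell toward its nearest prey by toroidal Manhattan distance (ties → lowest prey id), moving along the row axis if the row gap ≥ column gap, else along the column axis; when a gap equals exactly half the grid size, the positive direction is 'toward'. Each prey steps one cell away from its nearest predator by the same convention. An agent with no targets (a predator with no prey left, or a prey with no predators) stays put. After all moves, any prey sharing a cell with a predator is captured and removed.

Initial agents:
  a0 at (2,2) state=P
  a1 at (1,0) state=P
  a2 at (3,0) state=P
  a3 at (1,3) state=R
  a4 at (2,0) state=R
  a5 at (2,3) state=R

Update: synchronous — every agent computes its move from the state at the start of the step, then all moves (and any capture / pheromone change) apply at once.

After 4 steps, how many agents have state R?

t=1: a0@(2,3):P a1@(1,3):P a2@(2,0):P a3@(1,2):R a4@(3,0):R
t=2: a0@(1,3):P a1@(1,2):P a2@(3,0):P a3@(1,1):R a4@(4,0):R
t=3: a0@(1,0):P a1@(1,1):P a2@(4,0):P a4@(5,0):R
t=4: a0@(0,0):P a1@(0,1):P a2@(5,0):P

0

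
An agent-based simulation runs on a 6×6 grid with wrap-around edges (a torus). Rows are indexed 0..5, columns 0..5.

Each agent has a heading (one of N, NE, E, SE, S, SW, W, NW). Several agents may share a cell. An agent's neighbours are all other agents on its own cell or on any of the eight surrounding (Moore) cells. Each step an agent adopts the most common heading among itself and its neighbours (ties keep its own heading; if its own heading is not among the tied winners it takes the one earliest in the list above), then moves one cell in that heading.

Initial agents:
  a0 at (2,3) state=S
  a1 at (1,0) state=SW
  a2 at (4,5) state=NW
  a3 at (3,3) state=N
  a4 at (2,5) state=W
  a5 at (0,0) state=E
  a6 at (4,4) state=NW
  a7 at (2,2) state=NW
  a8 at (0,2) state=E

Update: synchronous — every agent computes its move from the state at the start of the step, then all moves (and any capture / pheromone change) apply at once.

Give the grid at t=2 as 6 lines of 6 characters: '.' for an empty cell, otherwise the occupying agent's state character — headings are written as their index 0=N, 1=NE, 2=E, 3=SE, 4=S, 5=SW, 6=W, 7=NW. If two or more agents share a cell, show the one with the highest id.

t=1: a0@(3,3):S a1@(2,5):SW a2@(3,4):NW a3@(2,2):NW a4@(2,4):W a5@(0,1):E a6@(3,3):NW a7@(1,1):NW a8@(0,3):E
t=2: a0@(2,2):NW a1@(3,4):SW a2@(2,3):NW a3@(1,1):NW a4@(1,3):NW a5@(0,2):E a6@(2,2):NW a7@(0,0):NW a8@(0,4):E

7.2.2.
.7.7..
..77..
....5.
......
......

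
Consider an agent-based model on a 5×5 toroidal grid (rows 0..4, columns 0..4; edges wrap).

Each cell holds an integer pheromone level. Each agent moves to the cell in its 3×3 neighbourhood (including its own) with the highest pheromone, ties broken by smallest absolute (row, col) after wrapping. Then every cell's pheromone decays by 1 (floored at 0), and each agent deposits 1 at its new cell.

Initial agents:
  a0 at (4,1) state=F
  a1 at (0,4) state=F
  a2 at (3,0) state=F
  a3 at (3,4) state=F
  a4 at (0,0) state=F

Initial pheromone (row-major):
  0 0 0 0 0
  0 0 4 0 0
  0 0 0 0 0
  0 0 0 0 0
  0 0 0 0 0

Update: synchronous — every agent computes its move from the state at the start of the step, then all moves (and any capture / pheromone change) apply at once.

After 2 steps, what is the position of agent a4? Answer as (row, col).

t=1: a0@(0,0) a1@(0,0) a2@(2,0) a3@(2,0) a4@(0,0) | pheromone: 3 0 0 0 0 / 0 0 3 0 0 / 2 0 0 0 0 / 0 0 0 0 0 / 0 0 0 0 0
t=2: a0@(0,0) a1@(0,0) a2@(2,0) a3@(2,0) a4@(0,0) | pheromone: 5 0 0 0 0 / 0 0 2 0 0 / 3 0 0 0 0 / 0 0 0 0 0 / 0 0 0 0 0

(0, 0)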